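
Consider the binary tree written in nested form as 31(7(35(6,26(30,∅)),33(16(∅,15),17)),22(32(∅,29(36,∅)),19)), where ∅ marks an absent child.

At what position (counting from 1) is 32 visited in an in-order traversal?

11

In-order visits the left subtree, then the node, then the right subtree.
At 31: go left to 7.
  At 7: go left to 35.
    At 35: go left to 6.
      6 is a leaf — visit 6.
    Visit 35.
    At 35: go right to 26.
      At 26: go left to 30.
        30 is a leaf — visit 30.
      Visit 26.
      At 26: no right child.
  Visit 7.
  At 7: go right to 33.
    At 33: go left to 16.
      At 16: no left child.
      Visit 16.
      At 16: go right to 15.
        15 is a leaf — visit 15.
    Visit 33.
    At 33: go right to 17.
      17 is a leaf — visit 17.
Visit 31.
At 31: go right to 22.
  At 22: go left to 32.
    At 32: no left child.
    Visit 32.
    At 32: go right to 29.
      At 29: go left to 36.
        36 is a leaf — visit 36.
      Visit 29.
      At 29: no right child.
  Visit 22.
  At 22: go right to 19.
    19 is a leaf — visit 19.
Full in-order sequence: 6, 35, 30, 26, 7, 16, 15, 33, 17, 31, 32, 36, 29, 22, 19.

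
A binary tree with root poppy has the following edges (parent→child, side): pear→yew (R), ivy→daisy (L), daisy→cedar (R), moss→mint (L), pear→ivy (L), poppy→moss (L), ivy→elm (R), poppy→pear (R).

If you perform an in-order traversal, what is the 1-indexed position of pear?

8

In-order visits the left subtree, then the node, then the right subtree.
At poppy: go left to moss.
  At moss: go left to mint.
    mint is a leaf — visit mint.
  Visit moss.
  At moss: no right child.
Visit poppy.
At poppy: go right to pear.
  At pear: go left to ivy.
    At ivy: go left to daisy.
      At daisy: no left child.
      Visit daisy.
      At daisy: go right to cedar.
        cedar is a leaf — visit cedar.
    Visit ivy.
    At ivy: go right to elm.
      elm is a leaf — visit elm.
  Visit pear.
  At pear: go right to yew.
    yew is a leaf — visit yew.
Full in-order sequence: mint, moss, poppy, daisy, cedar, ivy, elm, pear, yew.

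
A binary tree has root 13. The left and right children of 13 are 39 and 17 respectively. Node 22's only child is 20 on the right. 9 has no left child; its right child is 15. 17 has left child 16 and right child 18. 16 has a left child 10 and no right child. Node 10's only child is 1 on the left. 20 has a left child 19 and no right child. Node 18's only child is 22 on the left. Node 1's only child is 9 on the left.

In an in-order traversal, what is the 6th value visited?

10

In-order visits the left subtree, then the node, then the right subtree.
At 13: go left to 39.
  39 is a leaf — visit 39.
Visit 13.
At 13: go right to 17.
  At 17: go left to 16.
    At 16: go left to 10.
      At 10: go left to 1.
        At 1: go left to 9.
          At 9: no left child.
          Visit 9.
          At 9: go right to 15.
            15 is a leaf — visit 15.
        Visit 1.
        At 1: no right child.
      Visit 10.
      At 10: no right child.
    Visit 16.
    At 16: no right child.
  Visit 17.
  At 17: go right to 18.
    At 18: go left to 22.
      At 22: no left child.
      Visit 22.
      At 22: go right to 20.
        At 20: go left to 19.
          19 is a leaf — visit 19.
        Visit 20.
        At 20: no right child.
    Visit 18.
    At 18: no right child.
Full in-order sequence: 39, 13, 9, 15, 1, 10, 16, 17, 22, 19, 20, 18.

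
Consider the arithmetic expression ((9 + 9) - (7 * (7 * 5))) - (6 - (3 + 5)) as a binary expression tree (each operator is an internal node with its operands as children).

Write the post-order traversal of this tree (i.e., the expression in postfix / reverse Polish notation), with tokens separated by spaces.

Post-order on an expression tree gives postfix notation: for each operator, emit left operand, right operand, then the operator.

9 9 + 7 7 5 * * - 6 3 5 + - -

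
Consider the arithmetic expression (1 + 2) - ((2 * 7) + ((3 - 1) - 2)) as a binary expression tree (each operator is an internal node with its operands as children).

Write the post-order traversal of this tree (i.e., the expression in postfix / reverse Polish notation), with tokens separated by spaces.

Post-order on an expression tree gives postfix notation: for each operator, emit left operand, right operand, then the operator.

1 2 + 2 7 * 3 1 - 2 - + -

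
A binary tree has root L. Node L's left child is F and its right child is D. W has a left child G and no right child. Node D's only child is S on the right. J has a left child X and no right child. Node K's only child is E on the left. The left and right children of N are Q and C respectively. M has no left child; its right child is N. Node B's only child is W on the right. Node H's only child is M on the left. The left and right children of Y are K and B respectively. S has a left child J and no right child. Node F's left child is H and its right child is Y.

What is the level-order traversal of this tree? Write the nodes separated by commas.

Level-order visits nodes level by level from the root, left to right within each level.
Level 0: L
Level 1: F, D
Level 2: H, Y, S
Level 3: M, K, B, J
Level 4: N, E, W, X
Level 5: Q, C, G

L, F, D, H, Y, S, M, K, B, J, N, E, W, X, Q, C, G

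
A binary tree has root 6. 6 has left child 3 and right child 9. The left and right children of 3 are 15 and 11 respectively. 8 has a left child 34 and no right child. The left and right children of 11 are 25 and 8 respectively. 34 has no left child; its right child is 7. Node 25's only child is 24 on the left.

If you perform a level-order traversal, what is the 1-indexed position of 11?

Level-order visits nodes level by level from the root, left to right within each level.
Level 0: 6
Level 1: 3, 9
Level 2: 15, 11
Level 3: 25, 8
Level 4: 24, 34
Level 5: 7
Full level-order sequence: 6, 3, 9, 15, 11, 25, 8, 24, 34, 7.

5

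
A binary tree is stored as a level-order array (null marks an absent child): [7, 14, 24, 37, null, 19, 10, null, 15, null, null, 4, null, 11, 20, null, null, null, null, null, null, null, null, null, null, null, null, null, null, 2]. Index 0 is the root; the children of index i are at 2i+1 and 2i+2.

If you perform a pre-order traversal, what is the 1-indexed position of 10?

8

Pre-order visits the node, then its left subtree, then its right subtree.
Visit 7.
At 7: go left to 14.
  Visit 14.
  At 14: go left to 37.
    Visit 37.
    At 37: no left child.
    At 37: go right to 15.
      15 is a leaf — visit 15.
  At 14: no right child.
At 7: go right to 24.
  Visit 24.
  At 24: go left to 19.
    Visit 19.
    At 19: go left to 4.
      4 is a leaf — visit 4.
    At 19: no right child.
  At 24: go right to 10.
    Visit 10.
    At 10: go left to 11.
      11 is a leaf — visit 11.
    At 10: go right to 20.
      Visit 20.
      At 20: go left to 2.
        2 is a leaf — visit 2.
      At 20: no right child.
Full pre-order sequence: 7, 14, 37, 15, 24, 19, 4, 10, 11, 20, 2.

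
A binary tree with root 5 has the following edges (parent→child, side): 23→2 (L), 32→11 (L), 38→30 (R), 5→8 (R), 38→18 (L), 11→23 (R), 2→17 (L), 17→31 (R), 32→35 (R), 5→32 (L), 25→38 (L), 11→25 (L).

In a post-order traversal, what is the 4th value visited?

Post-order visits the left subtree, then the right subtree, then the node.
At 5: go left to 32.
  At 32: go left to 11.
    At 11: go left to 25.
      At 25: go left to 38.
        At 38: go left to 18.
          18 is a leaf — visit 18.
        At 38: go right to 30.
          30 is a leaf — visit 30.
        Visit 38.
      At 25: no right child.
      Visit 25.
    At 11: go right to 23.
      At 23: go left to 2.
        At 2: go left to 17.
          At 17: no left child.
          At 17: go right to 31.
            31 is a leaf — visit 31.
          Visit 17.
        At 2: no right child.
        Visit 2.
      At 23: no right child.
      Visit 23.
    Visit 11.
  At 32: go right to 35.
    35 is a leaf — visit 35.
  Visit 32.
At 5: go right to 8.
  8 is a leaf — visit 8.
Visit 5.
Full post-order sequence: 18, 30, 38, 25, 31, 17, 2, 23, 11, 35, 32, 8, 5.

25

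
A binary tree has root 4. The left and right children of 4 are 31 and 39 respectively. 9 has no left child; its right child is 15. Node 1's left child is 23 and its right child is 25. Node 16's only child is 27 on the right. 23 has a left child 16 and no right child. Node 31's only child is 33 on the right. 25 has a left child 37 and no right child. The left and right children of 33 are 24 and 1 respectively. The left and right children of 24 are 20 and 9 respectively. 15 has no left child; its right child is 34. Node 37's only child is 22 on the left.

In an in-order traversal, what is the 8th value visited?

16

In-order visits the left subtree, then the node, then the right subtree.
At 4: go left to 31.
  At 31: no left child.
  Visit 31.
  At 31: go right to 33.
    At 33: go left to 24.
      At 24: go left to 20.
        20 is a leaf — visit 20.
      Visit 24.
      At 24: go right to 9.
        At 9: no left child.
        Visit 9.
        At 9: go right to 15.
          At 15: no left child.
          Visit 15.
          At 15: go right to 34.
            34 is a leaf — visit 34.
    Visit 33.
    At 33: go right to 1.
      At 1: go left to 23.
        At 23: go left to 16.
          At 16: no left child.
          Visit 16.
          At 16: go right to 27.
            27 is a leaf — visit 27.
        Visit 23.
        At 23: no right child.
      Visit 1.
      At 1: go right to 25.
        At 25: go left to 37.
          At 37: go left to 22.
            22 is a leaf — visit 22.
          Visit 37.
          At 37: no right child.
        Visit 25.
        At 25: no right child.
Visit 4.
At 4: go right to 39.
  39 is a leaf — visit 39.
Full in-order sequence: 31, 20, 24, 9, 15, 34, 33, 16, 27, 23, 1, 22, 37, 25, 4, 39.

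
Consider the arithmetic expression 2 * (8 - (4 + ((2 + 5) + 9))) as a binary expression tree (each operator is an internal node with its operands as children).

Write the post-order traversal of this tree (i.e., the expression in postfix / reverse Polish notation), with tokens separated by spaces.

2 8 4 2 5 + 9 + + - *

Post-order on an expression tree gives postfix notation: for each operator, emit left operand, right operand, then the operator.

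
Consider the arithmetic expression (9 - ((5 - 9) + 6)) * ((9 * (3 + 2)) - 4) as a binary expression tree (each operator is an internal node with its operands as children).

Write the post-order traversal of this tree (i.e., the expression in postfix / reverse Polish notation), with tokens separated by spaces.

9 5 9 - 6 + - 9 3 2 + * 4 - *

Post-order on an expression tree gives postfix notation: for each operator, emit left operand, right operand, then the operator.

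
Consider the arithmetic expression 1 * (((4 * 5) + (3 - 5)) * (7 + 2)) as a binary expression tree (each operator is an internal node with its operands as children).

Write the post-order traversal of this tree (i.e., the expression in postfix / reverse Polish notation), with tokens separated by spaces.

1 4 5 * 3 5 - + 7 2 + * *

Post-order on an expression tree gives postfix notation: for each operator, emit left operand, right operand, then the operator.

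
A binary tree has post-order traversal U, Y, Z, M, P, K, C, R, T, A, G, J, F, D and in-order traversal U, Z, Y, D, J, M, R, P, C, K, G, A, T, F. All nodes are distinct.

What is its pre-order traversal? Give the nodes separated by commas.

The last element of post-order is the root; it splits in-order into left and right subtrees.
Root D: left subtree has 3 nodes {U, Z, Y}, right has 10 {J, M, R, P, C, K, G, A, T, F}.
  Root Z: left subtree has 1 node {U}, right has 1 {Y}.
  Root F: left subtree has 9 nodes {J, M, R, P, C, K, G, A, T}, right has 0 { }.
    Root J: left subtree has 0 nodes { }, right has 8 {M, R, P, C, K, G, A, T}.
      Root G: left subtree has 5 nodes {M, R, P, C, K}, right has 2 {A, T}.
        Root R: left subtree has 1 node {M}, right has 3 {P, C, K}.
          Root C: left subtree has 1 node {P}, right has 1 {K}.
        Root A: left subtree has 0 nodes { }, right has 1 {T}.

D, Z, U, Y, F, J, G, R, M, C, P, K, A, T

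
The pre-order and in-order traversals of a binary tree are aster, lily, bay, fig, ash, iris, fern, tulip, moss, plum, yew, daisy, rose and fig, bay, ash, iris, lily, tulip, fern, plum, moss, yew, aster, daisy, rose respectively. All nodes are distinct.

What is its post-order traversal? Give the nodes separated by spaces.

fig iris ash bay tulip plum yew moss fern lily rose daisy aster

The first element of pre-order is the root; it splits in-order into left and right subtrees.
Root aster: left subtree has 10 nodes {fig, bay, ash, iris, lily, tulip, fern, plum, moss, yew}, right has 2 {daisy, rose}.
  Root lily: left subtree has 4 nodes {fig, bay, ash, iris}, right has 5 {tulip, fern, plum, moss, yew}.
    Root bay: left subtree has 1 node {fig}, right has 2 {ash, iris}.
      Root ash: left subtree has 0 nodes { }, right has 1 {iris}.
    Root fern: left subtree has 1 node {tulip}, right has 3 {plum, moss, yew}.
      Root moss: left subtree has 1 node {plum}, right has 1 {yew}.
  Root daisy: left subtree has 0 nodes { }, right has 1 {rose}.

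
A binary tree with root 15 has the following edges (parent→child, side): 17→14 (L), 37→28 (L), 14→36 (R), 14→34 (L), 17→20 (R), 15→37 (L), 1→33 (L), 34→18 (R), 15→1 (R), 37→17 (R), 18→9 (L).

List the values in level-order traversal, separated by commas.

Level-order visits nodes level by level from the root, left to right within each level.
Level 0: 15
Level 1: 37, 1
Level 2: 28, 17, 33
Level 3: 14, 20
Level 4: 34, 36
Level 5: 18
Level 6: 9

15, 37, 1, 28, 17, 33, 14, 20, 34, 36, 18, 9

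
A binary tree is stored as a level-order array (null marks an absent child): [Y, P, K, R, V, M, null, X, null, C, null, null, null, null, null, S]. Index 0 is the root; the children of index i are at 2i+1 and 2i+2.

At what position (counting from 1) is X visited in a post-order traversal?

Post-order visits the left subtree, then the right subtree, then the node.
At Y: go left to P.
  At P: go left to R.
    At R: go left to X.
      At X: go left to S.
        S is a leaf — visit S.
      At X: no right child.
      Visit X.
    At R: no right child.
    Visit R.
  At P: go right to V.
    At V: go left to C.
      C is a leaf — visit C.
    At V: no right child.
    Visit V.
  Visit P.
At Y: go right to K.
  At K: go left to M.
    M is a leaf — visit M.
  At K: no right child.
  Visit K.
Visit Y.
Full post-order sequence: S, X, R, C, V, P, M, K, Y.

2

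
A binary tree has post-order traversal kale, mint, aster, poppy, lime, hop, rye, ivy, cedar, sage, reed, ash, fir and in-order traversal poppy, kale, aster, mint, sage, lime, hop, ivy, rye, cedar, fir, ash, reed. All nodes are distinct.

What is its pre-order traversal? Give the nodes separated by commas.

The last element of post-order is the root; it splits in-order into left and right subtrees.
Root fir: left subtree has 10 nodes {poppy, kale, aster, mint, sage, lime, hop, ivy, rye, cedar}, right has 2 {ash, reed}.
  Root sage: left subtree has 4 nodes {poppy, kale, aster, mint}, right has 5 {lime, hop, ivy, rye, cedar}.
    Root poppy: left subtree has 0 nodes { }, right has 3 {kale, aster, mint}.
      Root aster: left subtree has 1 node {kale}, right has 1 {mint}.
    Root cedar: left subtree has 4 nodes {lime, hop, ivy, rye}, right has 0 { }.
      Root ivy: left subtree has 2 nodes {lime, hop}, right has 1 {rye}.
        Root hop: left subtree has 1 node {lime}, right has 0 { }.
  Root ash: left subtree has 0 nodes { }, right has 1 {reed}.

fir, sage, poppy, aster, kale, mint, cedar, ivy, hop, lime, rye, ash, reed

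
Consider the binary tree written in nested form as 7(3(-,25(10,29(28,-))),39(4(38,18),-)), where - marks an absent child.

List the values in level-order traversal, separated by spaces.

Level-order visits nodes level by level from the root, left to right within each level.
Level 0: 7
Level 1: 3, 39
Level 2: 25, 4
Level 3: 10, 29, 38, 18
Level 4: 28

7 3 39 25 4 10 29 38 18 28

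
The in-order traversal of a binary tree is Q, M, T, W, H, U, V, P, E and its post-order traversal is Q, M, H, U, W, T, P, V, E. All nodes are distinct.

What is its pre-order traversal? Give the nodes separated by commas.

E, V, T, M, Q, W, U, H, P

The last element of post-order is the root; it splits in-order into left and right subtrees.
Root E: left subtree has 8 nodes {Q, M, T, W, H, U, V, P}, right has 0 { }.
  Root V: left subtree has 6 nodes {Q, M, T, W, H, U}, right has 1 {P}.
    Root T: left subtree has 2 nodes {Q, M}, right has 3 {W, H, U}.
      Root M: left subtree has 1 node {Q}, right has 0 { }.
      Root W: left subtree has 0 nodes { }, right has 2 {H, U}.
        Root U: left subtree has 1 node {H}, right has 0 { }.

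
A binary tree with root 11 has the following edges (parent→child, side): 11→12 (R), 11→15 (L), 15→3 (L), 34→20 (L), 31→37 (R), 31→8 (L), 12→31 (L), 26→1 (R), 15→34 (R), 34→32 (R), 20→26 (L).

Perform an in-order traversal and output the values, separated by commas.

3, 15, 26, 1, 20, 34, 32, 11, 8, 31, 37, 12

In-order visits the left subtree, then the node, then the right subtree.
At 11: go left to 15.
  At 15: go left to 3.
    3 is a leaf — visit 3.
  Visit 15.
  At 15: go right to 34.
    At 34: go left to 20.
      At 20: go left to 26.
        At 26: no left child.
        Visit 26.
        At 26: go right to 1.
          1 is a leaf — visit 1.
      Visit 20.
      At 20: no right child.
    Visit 34.
    At 34: go right to 32.
      32 is a leaf — visit 32.
Visit 11.
At 11: go right to 12.
  At 12: go left to 31.
    At 31: go left to 8.
      8 is a leaf — visit 8.
    Visit 31.
    At 31: go right to 37.
      37 is a leaf — visit 37.
  Visit 12.
  At 12: no right child.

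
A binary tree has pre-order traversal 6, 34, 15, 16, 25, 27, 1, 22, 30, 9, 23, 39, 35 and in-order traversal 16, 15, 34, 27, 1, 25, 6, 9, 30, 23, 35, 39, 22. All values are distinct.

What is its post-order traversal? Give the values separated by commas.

16, 15, 1, 27, 25, 34, 9, 35, 39, 23, 30, 22, 6

The first element of pre-order is the root; it splits in-order into left and right subtrees.
Root 6: left subtree has 6 nodes {16, 15, 34, 27, 1, 25}, right has 6 {9, 30, 23, 35, 39, 22}.
  Root 34: left subtree has 2 nodes {16, 15}, right has 3 {27, 1, 25}.
    Root 15: left subtree has 1 node {16}, right has 0 { }.
    Root 25: left subtree has 2 nodes {27, 1}, right has 0 { }.
      Root 27: left subtree has 0 nodes { }, right has 1 {1}.
  Root 22: left subtree has 5 nodes {9, 30, 23, 35, 39}, right has 0 { }.
    Root 30: left subtree has 1 node {9}, right has 3 {23, 35, 39}.
      Root 23: left subtree has 0 nodes { }, right has 2 {35, 39}.
        Root 39: left subtree has 1 node {35}, right has 0 { }.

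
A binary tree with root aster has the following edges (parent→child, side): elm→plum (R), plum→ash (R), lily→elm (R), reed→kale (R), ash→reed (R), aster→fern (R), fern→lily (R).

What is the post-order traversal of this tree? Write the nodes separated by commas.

kale, reed, ash, plum, elm, lily, fern, aster

Post-order visits the left subtree, then the right subtree, then the node.
At aster: no left child.
At aster: go right to fern.
  At fern: no left child.
  At fern: go right to lily.
    At lily: no left child.
    At lily: go right to elm.
      At elm: no left child.
      At elm: go right to plum.
        At plum: no left child.
        At plum: go right to ash.
          At ash: no left child.
          At ash: go right to reed.
            At reed: no left child.
            At reed: go right to kale.
              kale is a leaf — visit kale.
            Visit reed.
          Visit ash.
        Visit plum.
      Visit elm.
    Visit lily.
  Visit fern.
Visit aster.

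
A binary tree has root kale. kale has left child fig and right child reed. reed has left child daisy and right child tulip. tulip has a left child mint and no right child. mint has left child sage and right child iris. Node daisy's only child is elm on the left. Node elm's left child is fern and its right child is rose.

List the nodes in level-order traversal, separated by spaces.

kale fig reed daisy tulip elm mint fern rose sage iris

Level-order visits nodes level by level from the root, left to right within each level.
Level 0: kale
Level 1: fig, reed
Level 2: daisy, tulip
Level 3: elm, mint
Level 4: fern, rose, sage, iris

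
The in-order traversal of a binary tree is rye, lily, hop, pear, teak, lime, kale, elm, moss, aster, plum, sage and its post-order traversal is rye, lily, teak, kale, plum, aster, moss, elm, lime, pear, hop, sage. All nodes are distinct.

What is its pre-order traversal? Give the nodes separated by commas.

sage, hop, lily, rye, pear, lime, teak, elm, kale, moss, aster, plum

The last element of post-order is the root; it splits in-order into left and right subtrees.
Root sage: left subtree has 11 nodes {rye, lily, hop, pear, teak, lime, kale, elm, moss, aster, plum}, right has 0 { }.
  Root hop: left subtree has 2 nodes {rye, lily}, right has 8 {pear, teak, lime, kale, elm, moss, aster, plum}.
    Root lily: left subtree has 1 node {rye}, right has 0 { }.
    Root pear: left subtree has 0 nodes { }, right has 7 {teak, lime, kale, elm, moss, aster, plum}.
      Root lime: left subtree has 1 node {teak}, right has 5 {kale, elm, moss, aster, plum}.
        Root elm: left subtree has 1 node {kale}, right has 3 {moss, aster, plum}.
          Root moss: left subtree has 0 nodes { }, right has 2 {aster, plum}.
            Root aster: left subtree has 0 nodes { }, right has 1 {plum}.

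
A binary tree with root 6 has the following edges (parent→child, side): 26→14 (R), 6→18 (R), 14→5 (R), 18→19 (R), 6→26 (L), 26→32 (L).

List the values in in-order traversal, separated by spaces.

In-order visits the left subtree, then the node, then the right subtree.
At 6: go left to 26.
  At 26: go left to 32.
    32 is a leaf — visit 32.
  Visit 26.
  At 26: go right to 14.
    At 14: no left child.
    Visit 14.
    At 14: go right to 5.
      5 is a leaf — visit 5.
Visit 6.
At 6: go right to 18.
  At 18: no left child.
  Visit 18.
  At 18: go right to 19.
    19 is a leaf — visit 19.

32 26 14 5 6 18 19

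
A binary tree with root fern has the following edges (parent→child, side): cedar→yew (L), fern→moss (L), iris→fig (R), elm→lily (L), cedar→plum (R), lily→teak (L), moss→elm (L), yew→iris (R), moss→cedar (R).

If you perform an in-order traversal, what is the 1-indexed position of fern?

10

In-order visits the left subtree, then the node, then the right subtree.
At fern: go left to moss.
  At moss: go left to elm.
    At elm: go left to lily.
      At lily: go left to teak.
        teak is a leaf — visit teak.
      Visit lily.
      At lily: no right child.
    Visit elm.
    At elm: no right child.
  Visit moss.
  At moss: go right to cedar.
    At cedar: go left to yew.
      At yew: no left child.
      Visit yew.
      At yew: go right to iris.
        At iris: no left child.
        Visit iris.
        At iris: go right to fig.
          fig is a leaf — visit fig.
    Visit cedar.
    At cedar: go right to plum.
      plum is a leaf — visit plum.
Visit fern.
At fern: no right child.
Full in-order sequence: teak, lily, elm, moss, yew, iris, fig, cedar, plum, fern.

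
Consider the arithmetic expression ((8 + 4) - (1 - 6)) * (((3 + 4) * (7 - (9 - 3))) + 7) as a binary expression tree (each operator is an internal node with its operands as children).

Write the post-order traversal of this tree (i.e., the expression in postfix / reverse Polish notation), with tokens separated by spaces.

Post-order on an expression tree gives postfix notation: for each operator, emit left operand, right operand, then the operator.

8 4 + 1 6 - - 3 4 + 7 9 3 - - * 7 + *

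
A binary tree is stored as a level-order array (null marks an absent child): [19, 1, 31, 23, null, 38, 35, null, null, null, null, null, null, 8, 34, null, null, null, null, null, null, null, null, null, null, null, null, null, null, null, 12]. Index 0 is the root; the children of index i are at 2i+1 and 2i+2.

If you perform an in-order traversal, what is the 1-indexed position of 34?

In-order visits the left subtree, then the node, then the right subtree.
At 19: go left to 1.
  At 1: go left to 23.
    23 is a leaf — visit 23.
  Visit 1.
  At 1: no right child.
Visit 19.
At 19: go right to 31.
  At 31: go left to 38.
    38 is a leaf — visit 38.
  Visit 31.
  At 31: go right to 35.
    At 35: go left to 8.
      8 is a leaf — visit 8.
    Visit 35.
    At 35: go right to 34.
      At 34: no left child.
      Visit 34.
      At 34: go right to 12.
        12 is a leaf — visit 12.
Full in-order sequence: 23, 1, 19, 38, 31, 8, 35, 34, 12.

8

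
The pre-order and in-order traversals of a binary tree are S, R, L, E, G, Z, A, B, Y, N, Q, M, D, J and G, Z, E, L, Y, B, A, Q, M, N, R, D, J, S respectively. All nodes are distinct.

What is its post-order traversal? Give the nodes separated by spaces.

Z G E Y B M Q N A L J D R S

The first element of pre-order is the root; it splits in-order into left and right subtrees.
Root S: left subtree has 13 nodes {G, Z, E, L, Y, B, A, Q, M, N, R, D, J}, right has 0 { }.
  Root R: left subtree has 10 nodes {G, Z, E, L, Y, B, A, Q, M, N}, right has 2 {D, J}.
    Root L: left subtree has 3 nodes {G, Z, E}, right has 6 {Y, B, A, Q, M, N}.
      Root E: left subtree has 2 nodes {G, Z}, right has 0 { }.
        Root G: left subtree has 0 nodes { }, right has 1 {Z}.
      Root A: left subtree has 2 nodes {Y, B}, right has 3 {Q, M, N}.
        Root B: left subtree has 1 node {Y}, right has 0 { }.
        Root N: left subtree has 2 nodes {Q, M}, right has 0 { }.
          Root Q: left subtree has 0 nodes { }, right has 1 {M}.
    Root D: left subtree has 0 nodes { }, right has 1 {J}.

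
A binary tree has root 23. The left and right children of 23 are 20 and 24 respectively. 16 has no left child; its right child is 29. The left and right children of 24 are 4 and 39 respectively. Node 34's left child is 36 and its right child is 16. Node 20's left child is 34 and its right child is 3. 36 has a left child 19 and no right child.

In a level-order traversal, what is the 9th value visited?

16

Level-order visits nodes level by level from the root, left to right within each level.
Level 0: 23
Level 1: 20, 24
Level 2: 34, 3, 4, 39
Level 3: 36, 16
Level 4: 19, 29
Full level-order sequence: 23, 20, 24, 34, 3, 4, 39, 36, 16, 19, 29.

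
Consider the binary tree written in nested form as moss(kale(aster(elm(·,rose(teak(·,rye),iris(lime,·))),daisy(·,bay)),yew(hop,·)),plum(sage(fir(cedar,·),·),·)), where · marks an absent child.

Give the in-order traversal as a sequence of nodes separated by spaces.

In-order visits the left subtree, then the node, then the right subtree.
At moss: go left to kale.
  At kale: go left to aster.
    At aster: go left to elm.
      At elm: no left child.
      Visit elm.
      At elm: go right to rose.
        At rose: go left to teak.
          At teak: no left child.
          Visit teak.
          At teak: go right to rye.
            rye is a leaf — visit rye.
        Visit rose.
        At rose: go right to iris.
          At iris: go left to lime.
            lime is a leaf — visit lime.
          Visit iris.
          At iris: no right child.
    Visit aster.
    At aster: go right to daisy.
      At daisy: no left child.
      Visit daisy.
      At daisy: go right to bay.
        bay is a leaf — visit bay.
  Visit kale.
  At kale: go right to yew.
    At yew: go left to hop.
      hop is a leaf — visit hop.
    Visit yew.
    At yew: no right child.
Visit moss.
At moss: go right to plum.
  At plum: go left to sage.
    At sage: go left to fir.
      At fir: go left to cedar.
        cedar is a leaf — visit cedar.
      Visit fir.
      At fir: no right child.
    Visit sage.
    At sage: no right child.
  Visit plum.
  At plum: no right child.

elm teak rye rose lime iris aster daisy bay kale hop yew moss cedar fir sage plum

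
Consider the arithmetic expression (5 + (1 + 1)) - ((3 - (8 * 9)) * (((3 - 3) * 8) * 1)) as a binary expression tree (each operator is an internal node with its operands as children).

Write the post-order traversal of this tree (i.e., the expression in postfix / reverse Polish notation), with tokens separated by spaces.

5 1 1 + + 3 8 9 * - 3 3 - 8 * 1 * * -

Post-order on an expression tree gives postfix notation: for each operator, emit left operand, right operand, then the operator.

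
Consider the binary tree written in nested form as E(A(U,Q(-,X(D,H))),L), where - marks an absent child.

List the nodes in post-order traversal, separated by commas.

U, D, H, X, Q, A, L, E

Post-order visits the left subtree, then the right subtree, then the node.
At E: go left to A.
  At A: go left to U.
    U is a leaf — visit U.
  At A: go right to Q.
    At Q: no left child.
    At Q: go right to X.
      At X: go left to D.
        D is a leaf — visit D.
      At X: go right to H.
        H is a leaf — visit H.
      Visit X.
    Visit Q.
  Visit A.
At E: go right to L.
  L is a leaf — visit L.
Visit E.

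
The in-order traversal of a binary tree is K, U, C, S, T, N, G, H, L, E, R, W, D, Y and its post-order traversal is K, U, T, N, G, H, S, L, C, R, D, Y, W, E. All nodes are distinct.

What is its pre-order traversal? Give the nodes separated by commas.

The last element of post-order is the root; it splits in-order into left and right subtrees.
Root E: left subtree has 9 nodes {K, U, C, S, T, N, G, H, L}, right has 4 {R, W, D, Y}.
  Root C: left subtree has 2 nodes {K, U}, right has 6 {S, T, N, G, H, L}.
    Root U: left subtree has 1 node {K}, right has 0 { }.
    Root L: left subtree has 5 nodes {S, T, N, G, H}, right has 0 { }.
      Root S: left subtree has 0 nodes { }, right has 4 {T, N, G, H}.
        Root H: left subtree has 3 nodes {T, N, G}, right has 0 { }.
          Root G: left subtree has 2 nodes {T, N}, right has 0 { }.
            Root N: left subtree has 1 node {T}, right has 0 { }.
  Root W: left subtree has 1 node {R}, right has 2 {D, Y}.
    Root Y: left subtree has 1 node {D}, right has 0 { }.

E, C, U, K, L, S, H, G, N, T, W, R, Y, D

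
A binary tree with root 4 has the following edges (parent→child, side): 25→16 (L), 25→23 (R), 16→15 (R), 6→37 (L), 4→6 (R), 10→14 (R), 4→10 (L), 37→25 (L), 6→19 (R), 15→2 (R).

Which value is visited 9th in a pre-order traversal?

2

Pre-order visits the node, then its left subtree, then its right subtree.
Visit 4.
At 4: go left to 10.
  Visit 10.
  At 10: no left child.
  At 10: go right to 14.
    14 is a leaf — visit 14.
At 4: go right to 6.
  Visit 6.
  At 6: go left to 37.
    Visit 37.
    At 37: go left to 25.
      Visit 25.
      At 25: go left to 16.
        Visit 16.
        At 16: no left child.
        At 16: go right to 15.
          Visit 15.
          At 15: no left child.
          At 15: go right to 2.
            2 is a leaf — visit 2.
      At 25: go right to 23.
        23 is a leaf — visit 23.
    At 37: no right child.
  At 6: go right to 19.
    19 is a leaf — visit 19.
Full pre-order sequence: 4, 10, 14, 6, 37, 25, 16, 15, 2, 23, 19.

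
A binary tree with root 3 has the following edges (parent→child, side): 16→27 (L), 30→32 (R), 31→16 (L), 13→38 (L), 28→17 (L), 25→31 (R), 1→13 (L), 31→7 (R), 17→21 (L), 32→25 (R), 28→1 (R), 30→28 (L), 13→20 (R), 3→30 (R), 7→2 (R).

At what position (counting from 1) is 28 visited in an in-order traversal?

4

In-order visits the left subtree, then the node, then the right subtree.
At 3: no left child.
Visit 3.
At 3: go right to 30.
  At 30: go left to 28.
    At 28: go left to 17.
      At 17: go left to 21.
        21 is a leaf — visit 21.
      Visit 17.
      At 17: no right child.
    Visit 28.
    At 28: go right to 1.
      At 1: go left to 13.
        At 13: go left to 38.
          38 is a leaf — visit 38.
        Visit 13.
        At 13: go right to 20.
          20 is a leaf — visit 20.
      Visit 1.
      At 1: no right child.
  Visit 30.
  At 30: go right to 32.
    At 32: no left child.
    Visit 32.
    At 32: go right to 25.
      At 25: no left child.
      Visit 25.
      At 25: go right to 31.
        At 31: go left to 16.
          At 16: go left to 27.
            27 is a leaf — visit 27.
          Visit 16.
          At 16: no right child.
        Visit 31.
        At 31: go right to 7.
          At 7: no left child.
          Visit 7.
          At 7: go right to 2.
            2 is a leaf — visit 2.
Full in-order sequence: 3, 21, 17, 28, 38, 13, 20, 1, 30, 32, 25, 27, 16, 31, 7, 2.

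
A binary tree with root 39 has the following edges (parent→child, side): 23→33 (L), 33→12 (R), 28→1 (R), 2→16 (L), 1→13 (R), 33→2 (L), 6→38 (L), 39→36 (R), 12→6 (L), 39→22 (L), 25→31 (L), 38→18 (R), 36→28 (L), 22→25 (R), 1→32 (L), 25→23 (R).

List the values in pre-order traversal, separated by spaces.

Pre-order visits the node, then its left subtree, then its right subtree.
Visit 39.
At 39: go left to 22.
  Visit 22.
  At 22: no left child.
  At 22: go right to 25.
    Visit 25.
    At 25: go left to 31.
      31 is a leaf — visit 31.
    At 25: go right to 23.
      Visit 23.
      At 23: go left to 33.
        Visit 33.
        At 33: go left to 2.
          Visit 2.
          At 2: go left to 16.
            16 is a leaf — visit 16.
          At 2: no right child.
        At 33: go right to 12.
          Visit 12.
          At 12: go left to 6.
            Visit 6.
            At 6: go left to 38.
              Visit 38.
              At 38: no left child.
              At 38: go right to 18.
                18 is a leaf — visit 18.
            At 6: no right child.
          At 12: no right child.
      At 23: no right child.
At 39: go right to 36.
  Visit 36.
  At 36: go left to 28.
    Visit 28.
    At 28: no left child.
    At 28: go right to 1.
      Visit 1.
      At 1: go left to 32.
        32 is a leaf — visit 32.
      At 1: go right to 13.
        13 is a leaf — visit 13.
  At 36: no right child.

39 22 25 31 23 33 2 16 12 6 38 18 36 28 1 32 13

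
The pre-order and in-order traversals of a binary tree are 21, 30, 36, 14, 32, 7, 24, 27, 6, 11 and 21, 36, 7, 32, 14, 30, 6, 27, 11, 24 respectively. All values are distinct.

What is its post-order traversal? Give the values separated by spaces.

The first element of pre-order is the root; it splits in-order into left and right subtrees.
Root 21: left subtree has 0 nodes { }, right has 9 {36, 7, 32, 14, 30, 6, 27, 11, 24}.
  Root 30: left subtree has 4 nodes {36, 7, 32, 14}, right has 4 {6, 27, 11, 24}.
    Root 36: left subtree has 0 nodes { }, right has 3 {7, 32, 14}.
      Root 14: left subtree has 2 nodes {7, 32}, right has 0 { }.
        Root 32: left subtree has 1 node {7}, right has 0 { }.
    Root 24: left subtree has 3 nodes {6, 27, 11}, right has 0 { }.
      Root 27: left subtree has 1 node {6}, right has 1 {11}.

7 32 14 36 6 11 27 24 30 21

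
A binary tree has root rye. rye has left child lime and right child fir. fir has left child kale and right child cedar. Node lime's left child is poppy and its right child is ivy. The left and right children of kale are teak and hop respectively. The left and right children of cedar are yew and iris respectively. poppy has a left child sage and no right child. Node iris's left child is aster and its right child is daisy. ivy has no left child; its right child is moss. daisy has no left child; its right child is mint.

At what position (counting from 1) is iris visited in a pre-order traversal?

Pre-order visits the node, then its left subtree, then its right subtree.
Visit rye.
At rye: go left to lime.
  Visit lime.
  At lime: go left to poppy.
    Visit poppy.
    At poppy: go left to sage.
      sage is a leaf — visit sage.
    At poppy: no right child.
  At lime: go right to ivy.
    Visit ivy.
    At ivy: no left child.
    At ivy: go right to moss.
      moss is a leaf — visit moss.
At rye: go right to fir.
  Visit fir.
  At fir: go left to kale.
    Visit kale.
    At kale: go left to teak.
      teak is a leaf — visit teak.
    At kale: go right to hop.
      hop is a leaf — visit hop.
  At fir: go right to cedar.
    Visit cedar.
    At cedar: go left to yew.
      yew is a leaf — visit yew.
    At cedar: go right to iris.
      Visit iris.
      At iris: go left to aster.
        aster is a leaf — visit aster.
      At iris: go right to daisy.
        Visit daisy.
        At daisy: no left child.
        At daisy: go right to mint.
          mint is a leaf — visit mint.
Full pre-order sequence: rye, lime, poppy, sage, ivy, moss, fir, kale, teak, hop, cedar, yew, iris, aster, daisy, mint.

13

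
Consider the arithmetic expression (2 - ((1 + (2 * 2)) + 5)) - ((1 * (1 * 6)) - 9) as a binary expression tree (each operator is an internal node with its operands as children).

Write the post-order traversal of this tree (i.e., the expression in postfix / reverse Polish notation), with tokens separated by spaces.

Post-order on an expression tree gives postfix notation: for each operator, emit left operand, right operand, then the operator.

2 1 2 2 * + 5 + - 1 1 6 * * 9 - -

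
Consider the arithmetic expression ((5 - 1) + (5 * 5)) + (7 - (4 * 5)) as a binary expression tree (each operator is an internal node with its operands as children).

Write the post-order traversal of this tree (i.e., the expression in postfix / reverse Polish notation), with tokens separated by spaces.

Post-order on an expression tree gives postfix notation: for each operator, emit left operand, right operand, then the operator.

5 1 - 5 5 * + 7 4 5 * - +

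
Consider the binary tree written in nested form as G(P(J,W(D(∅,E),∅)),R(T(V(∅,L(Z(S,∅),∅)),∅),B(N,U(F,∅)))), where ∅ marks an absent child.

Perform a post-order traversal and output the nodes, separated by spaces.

Post-order visits the left subtree, then the right subtree, then the node.
At G: go left to P.
  At P: go left to J.
    J is a leaf — visit J.
  At P: go right to W.
    At W: go left to D.
      At D: no left child.
      At D: go right to E.
        E is a leaf — visit E.
      Visit D.
    At W: no right child.
    Visit W.
  Visit P.
At G: go right to R.
  At R: go left to T.
    At T: go left to V.
      At V: no left child.
      At V: go right to L.
        At L: go left to Z.
          At Z: go left to S.
            S is a leaf — visit S.
          At Z: no right child.
          Visit Z.
        At L: no right child.
        Visit L.
      Visit V.
    At T: no right child.
    Visit T.
  At R: go right to B.
    At B: go left to N.
      N is a leaf — visit N.
    At B: go right to U.
      At U: go left to F.
        F is a leaf — visit F.
      At U: no right child.
      Visit U.
    Visit B.
  Visit R.
Visit G.

J E D W P S Z L V T N F U B R G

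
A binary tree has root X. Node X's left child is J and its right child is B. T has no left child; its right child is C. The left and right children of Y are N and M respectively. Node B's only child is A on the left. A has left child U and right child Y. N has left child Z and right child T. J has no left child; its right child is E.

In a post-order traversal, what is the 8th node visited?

Post-order visits the left subtree, then the right subtree, then the node.
At X: go left to J.
  At J: no left child.
  At J: go right to E.
    E is a leaf — visit E.
  Visit J.
At X: go right to B.
  At B: go left to A.
    At A: go left to U.
      U is a leaf — visit U.
    At A: go right to Y.
      At Y: go left to N.
        At N: go left to Z.
          Z is a leaf — visit Z.
        At N: go right to T.
          At T: no left child.
          At T: go right to C.
            C is a leaf — visit C.
          Visit T.
        Visit N.
      At Y: go right to M.
        M is a leaf — visit M.
      Visit Y.
    Visit A.
  At B: no right child.
  Visit B.
Visit X.
Full post-order sequence: E, J, U, Z, C, T, N, M, Y, A, B, X.

M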